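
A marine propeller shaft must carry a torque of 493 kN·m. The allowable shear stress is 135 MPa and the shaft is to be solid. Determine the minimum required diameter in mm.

265 mm

For a solid shaft τ_max = 16T/(πd³), so d = (16T/(π τ_allow))^(1/3) = (16·493000/(π·1.35×10^8))^(1/3) = 0.2649 m.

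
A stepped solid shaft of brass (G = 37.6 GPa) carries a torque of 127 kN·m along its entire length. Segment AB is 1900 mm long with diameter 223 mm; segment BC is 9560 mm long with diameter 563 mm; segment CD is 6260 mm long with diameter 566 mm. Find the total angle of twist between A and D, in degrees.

J_AB = π(0.223)⁴/32 = 2.43×10^-4 m⁴; J_BC = π(0.563)⁴/32 = 9.86×10^-3 m⁴; J_CD = π(0.566)⁴/32 = 0.0101 m⁴.
θ = (T/G)·Σ L_i/J_i = (127000/37.6×10⁹)·(1.90/2.43×10^-4 + 9.56/9.86×10^-3 + 6.26/0.0101) = 0.03181 rad.

1.82°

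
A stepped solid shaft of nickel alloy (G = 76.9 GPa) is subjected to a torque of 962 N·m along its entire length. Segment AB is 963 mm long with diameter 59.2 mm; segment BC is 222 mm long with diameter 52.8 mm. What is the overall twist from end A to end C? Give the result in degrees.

J_AB = π(0.0592)⁴/32 = 1.21×10^-6 m⁴; J_BC = π(0.0528)⁴/32 = 7.63×10^-7 m⁴.
θ = (T/G)·Σ L_i/J_i = (962.0/76.9×10⁹)·(0.963/1.21×10^-6 + 0.222/7.63×10^-7) = 0.01363 rad.

0.781°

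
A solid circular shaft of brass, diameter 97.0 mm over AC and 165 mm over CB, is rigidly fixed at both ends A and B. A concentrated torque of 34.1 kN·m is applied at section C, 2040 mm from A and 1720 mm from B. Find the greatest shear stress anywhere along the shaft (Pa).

Compatibility: T_A·a/J_AC = T_B·b/J_CB with T_A + T_B = T₀.
J_AC = 8.69×10^-6 m⁴, J_CB = 7.28×10^-5 m⁴, so T_A = T₀·(J_AC/a)/((J_AC/a)+(J_CB/b)) = 3120 N·m, T_B = 30980 N·m.
τ in each portion: τ_AC = 1.74×10^7 Pa, τ_CB = 3.51×10^7 Pa; maximum is in CB.
τ_max = T_CB·r/J = 30980·0.0825/7.28×10^-5 = 3.512×10^7 Pa.

3.51e7 Pa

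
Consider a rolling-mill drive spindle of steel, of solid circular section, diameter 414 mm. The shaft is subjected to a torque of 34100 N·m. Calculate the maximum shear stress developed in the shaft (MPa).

2.45 MPa

J = πd⁴/32 = π(0.414)⁴/32 = 2.884×10^-3 m⁴.
τ_max = T·r/J = 34100 × 0.207 / 2.884×10^-3 = 2.448×10^6 Pa.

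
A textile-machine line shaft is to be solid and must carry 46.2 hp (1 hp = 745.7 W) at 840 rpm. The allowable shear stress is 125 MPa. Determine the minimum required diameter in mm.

ω = 2π·840/60 = 87.96 rad/s, so T = P/ω = 46.2×745.7 / 87.96 = 391.7 N·m.
For a solid shaft τ_max = 16T/(πd³), so d = (16T/(π τ_allow))^(1/3) = (16·391.7/(π·1.25×10^8))^(1/3) = 0.02518 m.

25.2 mm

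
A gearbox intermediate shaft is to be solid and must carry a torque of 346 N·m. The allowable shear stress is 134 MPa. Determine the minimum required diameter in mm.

23.6 mm

For a solid shaft τ_max = 16T/(πd³), so d = (16T/(π τ_allow))^(1/3) = (16·346.0/(π·1.34×10^8))^(1/3) = 0.02360 m.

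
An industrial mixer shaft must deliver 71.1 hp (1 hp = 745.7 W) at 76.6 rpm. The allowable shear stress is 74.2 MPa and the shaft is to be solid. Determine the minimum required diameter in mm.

76.8 mm

ω = 2π·76.6/60 = 8.022 rad/s, so T = P/ω = 71.1×745.7 / 8.022 = 6610 N·m.
For a solid shaft τ_max = 16T/(πd³), so d = (16T/(π τ_allow))^(1/3) = (16·6610/(π·7.42×10^7))^(1/3) = 0.07684 m.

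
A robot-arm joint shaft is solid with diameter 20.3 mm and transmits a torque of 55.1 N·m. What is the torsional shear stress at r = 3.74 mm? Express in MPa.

J = πd⁴/32 = π(0.0203)⁴/32 = 1.667×10^-8 m⁴.
Shear stress varies linearly with radius: τ = T·r/J = 55.10 × 0.00374 / 1.667×10^-8 = 1.236×10^7 Pa.

12.4 MPa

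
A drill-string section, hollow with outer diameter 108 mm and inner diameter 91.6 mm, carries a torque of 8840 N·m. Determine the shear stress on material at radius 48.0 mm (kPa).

65800 kPa

J = π(d_o⁴ − d_i⁴)/32 = π(0.108⁴ − 0.0916⁴)/32 = 6.445×10^-6 m⁴.
Shear stress varies linearly with radius: τ = T·r/J = 8840 × 0.0480 / 6.445×10^-6 = 6.584×10^7 Pa.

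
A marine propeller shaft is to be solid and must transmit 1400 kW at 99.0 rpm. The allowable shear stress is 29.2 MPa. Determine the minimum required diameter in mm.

287 mm

ω = 2π·99.0/60 = 10.37 rad/s, so T = P/ω = 1400×10³ / 10.37 = 135000 N·m.
For a solid shaft τ_max = 16T/(πd³), so d = (16T/(π τ_allow))^(1/3) = (16·135000/(π·2.92×10^7))^(1/3) = 0.2866 m.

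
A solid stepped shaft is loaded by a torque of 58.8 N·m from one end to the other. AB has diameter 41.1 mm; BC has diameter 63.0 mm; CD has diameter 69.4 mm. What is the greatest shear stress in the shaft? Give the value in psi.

626 psi

Under the same torque, τ_max = 16T/(πd³) is largest where d is smallest — segment AB (d = 41.1 mm).
τ_max = 16·58.80/(π·(0.0411)³) = 4.313×10^6 Pa.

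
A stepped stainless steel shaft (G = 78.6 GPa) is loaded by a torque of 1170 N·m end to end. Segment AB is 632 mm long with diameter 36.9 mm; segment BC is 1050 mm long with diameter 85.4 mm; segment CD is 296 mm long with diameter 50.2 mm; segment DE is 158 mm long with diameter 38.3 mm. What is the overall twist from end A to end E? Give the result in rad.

0.0729 rad

J_AB = π(0.0369)⁴/32 = 1.82×10^-7 m⁴; J_BC = π(0.0854)⁴/32 = 5.22×10^-6 m⁴; J_CD = π(0.0502)⁴/32 = 6.23×10^-7 m⁴; J_DE = π(0.0383)⁴/32 = 2.11×10^-7 m⁴.
θ = (T/G)·Σ L_i/J_i = (1170/78.6×10⁹)·(0.632/1.82×10^-7 + 1.05/5.22×10^-6 + 0.296/6.23×10^-7 + 0.158/2.11×10^-7) = 0.07288 rad.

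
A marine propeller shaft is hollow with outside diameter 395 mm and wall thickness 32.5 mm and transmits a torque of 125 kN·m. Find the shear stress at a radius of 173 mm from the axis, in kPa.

J = π(d_o⁴ − d_i⁴)/32 = π(0.395⁴ − 0.330⁴)/32 = 1.226×10^-3 m⁴.
Shear stress varies linearly with radius: τ = T·r/J = 125000 × 0.173 / 1.226×10^-3 = 1.764×10^7 Pa.

17600 kPa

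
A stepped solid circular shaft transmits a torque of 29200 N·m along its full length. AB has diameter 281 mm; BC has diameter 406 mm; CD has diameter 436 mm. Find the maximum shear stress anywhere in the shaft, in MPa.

6.70 MPa

Under the same torque, τ_max = 16T/(πd³) is largest where d is smallest — segment AB (d = 281 mm).
τ_max = 16·29200/(π·(0.281)³) = 6.702×10^6 Pa.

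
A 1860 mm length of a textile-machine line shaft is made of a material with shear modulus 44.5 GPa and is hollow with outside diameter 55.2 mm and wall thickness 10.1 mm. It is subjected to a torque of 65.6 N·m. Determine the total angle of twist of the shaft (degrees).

J = π(d_o⁴ − d_i⁴)/32 = π(0.0552⁴ − 0.0350⁴)/32 = 7.642×10^-7 m⁴.
θ = T·L/(G·J) = 65.60 × 1.86 / (44.5×10⁹ × 7.642×10^-7) = 3.588×10^-3 rad.

0.206°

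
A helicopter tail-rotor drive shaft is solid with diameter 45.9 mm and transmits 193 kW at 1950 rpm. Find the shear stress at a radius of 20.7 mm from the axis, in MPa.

ω = 2π·1950/60 = 204.2 rad/s, so T = P/ω = 193×10³ / 204.2 = 945.1 N·m.
J = πd⁴/32 = π(0.0459)⁴/32 = 4.358×10^-7 m⁴.
Shear stress varies linearly with radius: τ = T·r/J = 945.1 × 0.0207 / 4.358×10^-7 = 4.490×10^7 Pa.

44.9 MPa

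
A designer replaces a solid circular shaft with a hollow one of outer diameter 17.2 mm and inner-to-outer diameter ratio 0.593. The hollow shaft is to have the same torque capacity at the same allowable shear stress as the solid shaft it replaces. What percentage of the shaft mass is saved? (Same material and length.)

Equal τ_max and T ⇒ the solid shaft needs d_s³ = d_o³(1−k⁴), so d_s = 17.2·(1−0.593⁴)^(1/3) = 16.46 mm.
Area ratio A_h/A_s = d_o²(1−k²)/d_s² = (1−k²)/(1−k⁴)^(2/3) = 0.7080.
Mass saving = 1 − 0.7080 = 29.2 %.

29.2 %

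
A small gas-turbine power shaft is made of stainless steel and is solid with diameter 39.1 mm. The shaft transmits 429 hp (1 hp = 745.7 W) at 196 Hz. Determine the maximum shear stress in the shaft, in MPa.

ω = 2π·196 = 1232 rad/s, so T = P/ω = 429×745.7 / 1232 = 259.8 N·m.
J = πd⁴/32 = π(0.0391)⁴/32 = 2.295×10^-7 m⁴.
τ_max = T·r/J = 259.8 × 0.0196 / 2.295×10^-7 = 2.213×10^7 Pa.

22.1 MPa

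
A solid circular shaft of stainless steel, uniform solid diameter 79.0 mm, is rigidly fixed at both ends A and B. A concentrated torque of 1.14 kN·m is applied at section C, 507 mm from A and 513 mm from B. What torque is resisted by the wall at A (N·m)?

573 N·m

With uniform GJ and both ends fixed, compatibility θ_AC = θ_CB gives T_A·a = T_B·b, together with T_A + T_B = T₀.
T_A = T₀·b/(a+b) = 1140·513/1020 = 573.4 N·m; T_B = 566.6 N·m.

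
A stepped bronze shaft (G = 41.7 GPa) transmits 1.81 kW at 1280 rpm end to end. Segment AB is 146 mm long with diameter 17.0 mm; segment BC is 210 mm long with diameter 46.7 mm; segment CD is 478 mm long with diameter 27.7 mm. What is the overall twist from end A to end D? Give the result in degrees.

ω = 2π·1280/60 = 134.0 rad/s, so T = P/ω = 1.81×10³ / 134.0 = 13.50 N·m.
J_AB = π(0.0170)⁴/32 = 8.20×10^-9 m⁴; J_BC = π(0.0467)⁴/32 = 4.67×10^-7 m⁴; J_CD = π(0.0277)⁴/32 = 5.78×10^-8 m⁴.
θ = (T/G)·Σ L_i/J_i = (13.50/41.7×10⁹)·(0.146/8.20×10^-9 + 0.210/4.67×10^-7 + 0.478/5.78×10^-8) = 8.589×10^-3 rad.

0.492°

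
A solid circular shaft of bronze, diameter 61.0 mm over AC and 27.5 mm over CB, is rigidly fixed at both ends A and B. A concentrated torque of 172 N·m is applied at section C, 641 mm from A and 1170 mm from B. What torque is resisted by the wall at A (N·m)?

168 N·m

Compatibility: T_A·a/J_AC = T_B·b/J_CB with T_A + T_B = T₀.
J_AC = 1.36×10^-6 m⁴, J_CB = 5.61×10^-8 m⁴, so T_A = T₀·(J_AC/a)/((J_AC/a)+(J_CB/b)) = 168.2 N·m, T_B = 3.806 N·m.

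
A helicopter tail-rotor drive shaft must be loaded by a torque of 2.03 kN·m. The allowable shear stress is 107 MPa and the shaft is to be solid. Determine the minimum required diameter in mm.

45.9 mm

For a solid shaft τ_max = 16T/(πd³), so d = (16T/(π τ_allow))^(1/3) = (16·2030/(π·1.07×10^8))^(1/3) = 0.04589 m.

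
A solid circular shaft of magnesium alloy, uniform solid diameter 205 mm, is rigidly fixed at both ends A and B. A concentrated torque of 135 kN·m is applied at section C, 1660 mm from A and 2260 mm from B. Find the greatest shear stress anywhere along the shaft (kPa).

With uniform GJ and both ends fixed, compatibility θ_AC = θ_CB gives T_A·a = T_B·b, together with T_A + T_B = T₀.
T_A = T₀·b/(a+b) = 135000·2260/3920 = 77830 N·m; T_B = 57170 N·m.
τ in each portion: τ_AC = 4.60×10^7 Pa, τ_CB = 3.38×10^7 Pa; maximum is in AC.
τ_max = T_AC·r/J = 77830·0.102/1.73×10^-4 = 4.601×10^7 Pa.

46000 kPa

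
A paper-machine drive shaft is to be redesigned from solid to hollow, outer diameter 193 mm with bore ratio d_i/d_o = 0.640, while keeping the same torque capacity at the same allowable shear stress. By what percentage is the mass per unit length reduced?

Equal τ_max and T ⇒ the solid shaft needs d_s³ = d_o³(1−k⁴), so d_s = 193·(1−0.640⁴)^(1/3) = 181.5 mm.
Area ratio A_h/A_s = d_o²(1−k²)/d_s² = (1−k²)/(1−k⁴)^(2/3) = 0.6673.
Mass saving = 1 − 0.6673 = 33.3 %.

33.3 %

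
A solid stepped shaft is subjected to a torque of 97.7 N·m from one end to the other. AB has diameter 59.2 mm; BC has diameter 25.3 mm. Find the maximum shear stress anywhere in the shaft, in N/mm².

Under the same torque, τ_max = 16T/(πd³) is largest where d is smallest — segment BC (d = 25.3 mm).
τ_max = 16·97.70/(π·(0.0253)³) = 3.073×10^7 Pa.

30.7 N/mm²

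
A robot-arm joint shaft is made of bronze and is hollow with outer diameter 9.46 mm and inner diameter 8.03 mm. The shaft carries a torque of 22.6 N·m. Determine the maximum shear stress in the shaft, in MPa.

J = π(d_o⁴ − d_i⁴)/32 = π(0.00946⁴ − 0.00803⁴)/32 = 3.781×10^-10 m⁴.
τ_max = T·r/J = 22.60 × 0.00473 / 3.781×10^-10 = 2.827×10^8 Pa.

283 MPa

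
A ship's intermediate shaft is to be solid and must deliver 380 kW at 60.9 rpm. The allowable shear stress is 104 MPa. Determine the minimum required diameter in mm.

143 mm

ω = 2π·60.9/60 = 6.377 rad/s, so T = P/ω = 380×10³ / 6.377 = 59590 N·m.
For a solid shaft τ_max = 16T/(πd³), so d = (16T/(π τ_allow))^(1/3) = (16·59590/(π·1.04×10^8))^(1/3) = 0.1429 m.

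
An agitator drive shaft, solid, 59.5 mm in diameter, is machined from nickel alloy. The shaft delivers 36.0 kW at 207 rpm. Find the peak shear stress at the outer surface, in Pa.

4.02e7 Pa

ω = 2π·207/60 = 21.68 rad/s, so T = P/ω = 36.0×10³ / 21.68 = 1661 N·m.
J = πd⁴/32 = π(0.0595)⁴/32 = 1.230×10^-6 m⁴.
τ_max = T·r/J = 1661 × 0.0297 / 1.230×10^-6 = 4.015×10^7 Pa.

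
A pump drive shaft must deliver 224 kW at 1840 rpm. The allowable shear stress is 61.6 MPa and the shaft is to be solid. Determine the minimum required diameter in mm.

45.8 mm

ω = 2π·1840/60 = 192.7 rad/s, so T = P/ω = 224×10³ / 192.7 = 1163 N·m.
For a solid shaft τ_max = 16T/(πd³), so d = (16T/(π τ_allow))^(1/3) = (16·1163/(π·6.16×10^7))^(1/3) = 0.04581 m.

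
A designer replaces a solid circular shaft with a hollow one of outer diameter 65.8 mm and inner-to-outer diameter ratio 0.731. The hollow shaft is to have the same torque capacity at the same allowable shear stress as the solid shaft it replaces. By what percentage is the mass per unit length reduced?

Equal τ_max and T ⇒ the solid shaft needs d_s³ = d_o³(1−k⁴), so d_s = 65.8·(1−0.731⁴)^(1/3) = 58.82 mm.
Area ratio A_h/A_s = d_o²(1−k²)/d_s² = (1−k²)/(1−k⁴)^(2/3) = 0.5826.
Mass saving = 1 − 0.5826 = 41.7 %.

41.7 %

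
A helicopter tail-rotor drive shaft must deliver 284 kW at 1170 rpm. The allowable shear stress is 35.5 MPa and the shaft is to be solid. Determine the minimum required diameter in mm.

69.3 mm

ω = 2π·1170/60 = 122.5 rad/s, so T = P/ω = 284×10³ / 122.5 = 2318 N·m.
For a solid shaft τ_max = 16T/(πd³), so d = (16T/(π τ_allow))^(1/3) = (16·2318/(π·3.55×10^7))^(1/3) = 0.06928 m.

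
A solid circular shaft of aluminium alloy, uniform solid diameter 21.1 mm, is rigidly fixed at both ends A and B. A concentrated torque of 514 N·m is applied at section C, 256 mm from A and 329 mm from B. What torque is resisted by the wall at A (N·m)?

289 N·m

With uniform GJ and both ends fixed, compatibility θ_AC = θ_CB gives T_A·a = T_B·b, together with T_A + T_B = T₀.
T_A = T₀·b/(a+b) = 514.0·329/585.0 = 289.1 N·m; T_B = 224.9 N·m.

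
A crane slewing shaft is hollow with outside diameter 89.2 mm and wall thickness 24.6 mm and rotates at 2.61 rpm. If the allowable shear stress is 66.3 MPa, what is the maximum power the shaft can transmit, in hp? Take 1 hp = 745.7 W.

3.25 hp

J = π(d_o⁴ − d_i⁴)/32 = π(0.0892⁴ − 0.0400⁴)/32 = 5.964×10^-6 m⁴.
T_max = τ_allow·J/r = 6.63×10^7 × 5.964×10^-6 / 0.0446 = 8866 N·m.
ω = 2π·2.61/60 = 0.2733 rad/s, so P_max = T_max·ω = 2423 W.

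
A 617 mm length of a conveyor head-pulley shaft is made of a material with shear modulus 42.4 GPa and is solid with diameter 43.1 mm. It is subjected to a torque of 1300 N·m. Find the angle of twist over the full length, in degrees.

J = πd⁴/32 = π(0.0431)⁴/32 = 3.388×10^-7 m⁴.
θ = T·L/(G·J) = 1300 × 0.617 / (42.4×10⁹ × 3.388×10^-7) = 0.05584 rad.

3.20°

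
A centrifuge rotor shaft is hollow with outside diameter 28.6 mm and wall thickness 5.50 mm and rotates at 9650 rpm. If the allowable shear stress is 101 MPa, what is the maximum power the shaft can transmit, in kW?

J = π(d_o⁴ − d_i⁴)/32 = π(0.0286⁴ − 0.0176⁴)/32 = 5.626×10^-8 m⁴.
T_max = τ_allow·J/r = 1.01×10^8 × 5.626×10^-8 / 0.0143 = 397.4 N·m.
ω = 2π·9650/60 = 1011 rad/s, so P_max = T_max·ω = 4.016×10^5 W.

402 kW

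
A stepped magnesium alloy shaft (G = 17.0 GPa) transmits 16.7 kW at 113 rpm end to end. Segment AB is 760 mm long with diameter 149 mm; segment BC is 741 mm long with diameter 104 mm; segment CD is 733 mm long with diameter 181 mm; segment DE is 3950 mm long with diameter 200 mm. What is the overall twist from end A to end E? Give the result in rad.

ω = 2π·113/60 = 11.83 rad/s, so T = P/ω = 16.7×10³ / 11.83 = 1411 N·m.
J_AB = π(0.149)⁴/32 = 4.84×10^-5 m⁴; J_BC = π(0.104)⁴/32 = 1.15×10^-5 m⁴; J_CD = π(0.181)⁴/32 = 1.05×10^-4 m⁴; J_DE = π(0.200)⁴/32 = 1.57×10^-4 m⁴.
θ = (T/G)·Σ L_i/J_i = (1411/17.0×10⁹)·(0.760/4.84×10^-5 + 0.741/1.15×10^-5 + 0.733/1.05×10^-4 + 3.95/1.57×10^-4) = 9.325×10^-3 rad.

0.00932 rad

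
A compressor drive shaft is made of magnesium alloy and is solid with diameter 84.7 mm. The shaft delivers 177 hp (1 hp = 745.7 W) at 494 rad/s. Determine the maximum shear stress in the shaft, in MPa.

ω = 494 rad/s, so T = P/ω = 177×745.7 / 494.0 = 267.2 N·m.
J = πd⁴/32 = π(0.0847)⁴/32 = 5.053×10^-6 m⁴.
τ_max = T·r/J = 267.2 × 0.0423 / 5.053×10^-6 = 2.239×10^6 Pa.

2.24 MPa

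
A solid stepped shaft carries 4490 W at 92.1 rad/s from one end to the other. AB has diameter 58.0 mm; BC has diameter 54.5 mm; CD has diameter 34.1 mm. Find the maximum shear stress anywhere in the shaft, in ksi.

ω = 92.1 rad/s, so T = P/ω = 4490 / 92.10 = 48.75 N·m.
Under the same torque, τ_max = 16T/(πd³) is largest where d is smallest — segment CD (d = 34.1 mm).
τ_max = 16·48.75/(π·(0.0341)³) = 6.262×10^6 Pa.

0.908 ksi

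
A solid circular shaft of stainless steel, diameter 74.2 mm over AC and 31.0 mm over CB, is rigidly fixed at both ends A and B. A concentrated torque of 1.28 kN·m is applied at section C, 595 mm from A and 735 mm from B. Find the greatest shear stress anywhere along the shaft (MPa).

15.6 MPa

Compatibility: T_A·a/J_AC = T_B·b/J_CB with T_A + T_B = T₀.
J_AC = 2.98×10^-6 m⁴, J_CB = 9.07×10^-8 m⁴, so T_A = T₀·(J_AC/a)/((J_AC/a)+(J_CB/b)) = 1249 N·m, T_B = 30.81 N·m.
τ in each portion: τ_AC = 1.56×10^7 Pa, τ_CB = 5.27×10^6 Pa; maximum is in AC.
τ_max = T_AC·r/J = 1249·0.0371/2.98×10^-6 = 1.557×10^7 Pa.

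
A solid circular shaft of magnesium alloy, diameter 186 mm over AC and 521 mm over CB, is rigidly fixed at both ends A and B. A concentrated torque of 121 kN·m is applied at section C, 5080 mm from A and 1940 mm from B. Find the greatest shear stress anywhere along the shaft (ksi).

0.628 ksi

Compatibility: T_A·a/J_AC = T_B·b/J_CB with T_A + T_B = T₀.
J_AC = 1.18×10^-4 m⁴, J_CB = 7.23×10^-3 m⁴, so T_A = T₀·(J_AC/a)/((J_AC/a)+(J_CB/b)) = 746.0 N·m, T_B = 120300 N·m.
τ in each portion: τ_AC = 5.90×10^5 Pa, τ_CB = 4.33×10^6 Pa; maximum is in CB.
τ_max = T_CB·r/J = 120300·0.261/7.23×10^-3 = 4.331×10^6 Pa.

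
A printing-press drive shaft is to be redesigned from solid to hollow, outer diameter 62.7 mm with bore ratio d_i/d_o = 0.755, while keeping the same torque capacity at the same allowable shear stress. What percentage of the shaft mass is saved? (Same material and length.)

Equal τ_max and T ⇒ the solid shaft needs d_s³ = d_o³(1−k⁴), so d_s = 62.7·(1−0.755⁴)^(1/3) = 55.00 mm.
Area ratio A_h/A_s = d_o²(1−k²)/d_s² = (1−k²)/(1−k⁴)^(2/3) = 0.5587.
Mass saving = 1 − 0.5587 = 44.1 %.

44.1 %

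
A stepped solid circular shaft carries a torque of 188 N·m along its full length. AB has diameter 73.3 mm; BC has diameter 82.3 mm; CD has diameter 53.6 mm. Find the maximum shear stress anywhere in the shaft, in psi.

Under the same torque, τ_max = 16T/(πd³) is largest where d is smallest — segment CD (d = 53.6 mm).
τ_max = 16·188.0/(π·(0.0536)³) = 6.218×10^6 Pa.

902 psi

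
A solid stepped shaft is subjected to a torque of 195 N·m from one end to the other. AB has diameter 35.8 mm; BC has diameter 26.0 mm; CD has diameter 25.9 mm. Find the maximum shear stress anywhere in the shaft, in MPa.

Under the same torque, τ_max = 16T/(πd³) is largest where d is smallest — segment CD (d = 25.9 mm).
τ_max = 16·195.0/(π·(0.0259)³) = 5.716×10^7 Pa.

57.2 MPa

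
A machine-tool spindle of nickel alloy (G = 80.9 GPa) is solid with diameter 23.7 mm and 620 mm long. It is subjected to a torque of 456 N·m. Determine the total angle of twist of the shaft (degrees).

6.46°

J = πd⁴/32 = π(0.0237)⁴/32 = 3.097×10^-8 m⁴.
θ = T·L/(G·J) = 456.0 × 0.620 / (80.9×10⁹ × 3.097×10^-8) = 0.1128 rad.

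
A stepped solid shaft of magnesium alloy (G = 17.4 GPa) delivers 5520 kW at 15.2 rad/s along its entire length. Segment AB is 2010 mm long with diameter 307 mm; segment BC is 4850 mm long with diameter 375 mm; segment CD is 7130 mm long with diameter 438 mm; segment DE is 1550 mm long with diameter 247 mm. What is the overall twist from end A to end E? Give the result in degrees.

ω = 15.2 rad/s, so T = P/ω = 5520×10³ / 15.20 = 363200 N·m.
J_AB = π(0.307)⁴/32 = 8.72×10^-4 m⁴; J_BC = π(0.375)⁴/32 = 1.94×10^-3 m⁴; J_CD = π(0.438)⁴/32 = 3.61×10^-3 m⁴; J_DE = π(0.247)⁴/32 = 3.65×10^-4 m⁴.
θ = (T/G)·Σ L_i/J_i = (363200/17.4×10⁹)·(2.01/8.72×10^-4 + 4.85/1.94×10^-3 + 7.13/3.61×10^-3 + 1.55/3.65×10^-4) = 0.2300 rad.

13.2°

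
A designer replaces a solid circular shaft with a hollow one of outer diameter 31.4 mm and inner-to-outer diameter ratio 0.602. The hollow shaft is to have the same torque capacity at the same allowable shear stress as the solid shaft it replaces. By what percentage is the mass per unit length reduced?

Equal τ_max and T ⇒ the solid shaft needs d_s³ = d_o³(1−k⁴), so d_s = 31.4·(1−0.602⁴)^(1/3) = 29.96 mm.
Area ratio A_h/A_s = d_o²(1−k²)/d_s² = (1−k²)/(1−k⁴)^(2/3) = 0.7003.
Mass saving = 1 − 0.7003 = 30.0 %.

30.0 %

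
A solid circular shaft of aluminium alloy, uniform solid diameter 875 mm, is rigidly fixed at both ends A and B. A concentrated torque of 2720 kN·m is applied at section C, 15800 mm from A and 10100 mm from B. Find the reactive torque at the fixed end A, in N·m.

With uniform GJ and both ends fixed, compatibility θ_AC = θ_CB gives T_A·a = T_B·b, together with T_A + T_B = T₀.
T_A = T₀·b/(a+b) = 2.720e6·10100/25900 = 1.061e6 N·m; T_B = 1.659e6 N·m.

1.06e6 N·m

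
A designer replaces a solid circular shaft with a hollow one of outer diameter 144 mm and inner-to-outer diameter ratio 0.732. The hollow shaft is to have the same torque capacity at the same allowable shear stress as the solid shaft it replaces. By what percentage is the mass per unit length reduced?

Equal τ_max and T ⇒ the solid shaft needs d_s³ = d_o³(1−k⁴), so d_s = 144·(1−0.732⁴)^(1/3) = 128.6 mm.
Area ratio A_h/A_s = d_o²(1−k²)/d_s² = (1−k²)/(1−k⁴)^(2/3) = 0.5817.
Mass saving = 1 − 0.5817 = 41.8 %.

41.8 %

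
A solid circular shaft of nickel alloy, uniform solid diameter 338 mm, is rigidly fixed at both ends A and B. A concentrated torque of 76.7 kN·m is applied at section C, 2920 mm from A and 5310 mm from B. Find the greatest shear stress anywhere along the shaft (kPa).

With uniform GJ and both ends fixed, compatibility θ_AC = θ_CB gives T_A·a = T_B·b, together with T_A + T_B = T₀.
T_A = T₀·b/(a+b) = 76700·5310/8230 = 49490 N·m; T_B = 27210 N·m.
τ in each portion: τ_AC = 6.53×10^6 Pa, τ_CB = 3.59×10^6 Pa; maximum is in AC.
τ_max = T_AC·r/J = 49490·0.169/1.28×10^-3 = 6.527×10^6 Pa.

6530 kPa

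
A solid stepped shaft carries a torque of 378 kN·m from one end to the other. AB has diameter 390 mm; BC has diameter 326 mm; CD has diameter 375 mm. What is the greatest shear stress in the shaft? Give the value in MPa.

Under the same torque, τ_max = 16T/(πd³) is largest where d is smallest — segment BC (d = 326 mm).
τ_max = 16·378000/(π·(0.326)³) = 5.557×10^7 Pa.

55.6 MPa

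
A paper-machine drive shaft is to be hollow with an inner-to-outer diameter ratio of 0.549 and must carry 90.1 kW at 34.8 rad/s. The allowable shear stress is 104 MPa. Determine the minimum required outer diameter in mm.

51.9 mm

ω = 34.8 rad/s, so T = P/ω = 90.1×10³ / 34.80 = 2589 N·m.
For a hollow shaft with d_i/d_o = 0.549: τ_max = 16T/(π d_o³ (1−k⁴)), so d_o = [16T/(π τ_allow (1−k⁴))]^(1/3) = [16·2589/(π·1.04×10^8·0.9092)]^(1/3) = 0.05186 m.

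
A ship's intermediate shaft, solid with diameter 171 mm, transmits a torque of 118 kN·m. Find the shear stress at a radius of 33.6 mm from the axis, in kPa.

J = πd⁴/32 = π(0.171)⁴/32 = 8.394×10^-5 m⁴.
Shear stress varies linearly with radius: τ = T·r/J = 118000 × 0.0336 / 8.394×10^-5 = 4.723×10^7 Pa.

47200 kPa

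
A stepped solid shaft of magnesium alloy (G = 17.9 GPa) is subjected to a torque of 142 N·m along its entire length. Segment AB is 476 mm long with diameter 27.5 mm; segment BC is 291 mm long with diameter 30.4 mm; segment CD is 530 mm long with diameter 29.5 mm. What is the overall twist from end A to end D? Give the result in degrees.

8.67°

J_AB = π(0.0275)⁴/32 = 5.61×10^-8 m⁴; J_BC = π(0.0304)⁴/32 = 8.38×10^-8 m⁴; J_CD = π(0.0295)⁴/32 = 7.44×10^-8 m⁴.
θ = (T/G)·Σ L_i/J_i = (142.0/17.9×10⁹)·(0.476/5.61×10^-8 + 0.291/8.38×10^-8 + 0.530/7.44×10^-8) = 0.1513 rad.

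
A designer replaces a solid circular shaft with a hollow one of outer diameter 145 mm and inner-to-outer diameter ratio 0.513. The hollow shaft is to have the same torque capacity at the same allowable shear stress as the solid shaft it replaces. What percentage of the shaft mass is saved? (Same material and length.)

22.7 %

Equal τ_max and T ⇒ the solid shaft needs d_s³ = d_o³(1−k⁴), so d_s = 145·(1−0.513⁴)^(1/3) = 141.6 mm.
Area ratio A_h/A_s = d_o²(1−k²)/d_s² = (1−k²)/(1−k⁴)^(2/3) = 0.7729.
Mass saving = 1 − 0.7729 = 22.7 %.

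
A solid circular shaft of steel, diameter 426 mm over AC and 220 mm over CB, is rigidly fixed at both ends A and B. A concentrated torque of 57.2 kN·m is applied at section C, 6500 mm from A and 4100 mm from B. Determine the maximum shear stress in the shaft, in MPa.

3.39 MPa

Compatibility: T_A·a/J_AC = T_B·b/J_CB with T_A + T_B = T₀.
J_AC = 3.23×10^-3 m⁴, J_CB = 2.30×10^-4 m⁴, so T_A = T₀·(J_AC/a)/((J_AC/a)+(J_CB/b)) = 51400 N·m, T_B = 5797 N·m.
τ in each portion: τ_AC = 3.39×10^6 Pa, τ_CB = 2.77×10^6 Pa; maximum is in AC.
τ_max = T_AC·r/J = 51400·0.213/3.23×10^-3 = 3.386×10^6 Pa.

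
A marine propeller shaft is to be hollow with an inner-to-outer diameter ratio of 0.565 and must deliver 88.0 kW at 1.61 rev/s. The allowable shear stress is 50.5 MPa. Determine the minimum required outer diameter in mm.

ω = 2π·1.61 = 10.12 rad/s, so T = P/ω = 88.0×10³ / 10.12 = 8699 N·m.
For a hollow shaft with d_i/d_o = 0.565: τ_max = 16T/(π d_o³ (1−k⁴)), so d_o = [16T/(π τ_allow (1−k⁴))]^(1/3) = [16·8699/(π·5.05×10^7·0.8981)]^(1/3) = 0.09922 m.

99.2 mm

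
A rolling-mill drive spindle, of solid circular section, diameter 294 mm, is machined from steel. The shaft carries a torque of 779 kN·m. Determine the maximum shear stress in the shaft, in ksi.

J = πd⁴/32 = π(0.294)⁴/32 = 7.335×10^-4 m⁴.
τ_max = T·r/J = 779000 × 0.147 / 7.335×10^-4 = 1.561×10^8 Pa.

22.6 ksi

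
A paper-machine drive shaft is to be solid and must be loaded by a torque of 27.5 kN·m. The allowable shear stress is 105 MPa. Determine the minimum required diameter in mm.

110 mm

For a solid shaft τ_max = 16T/(πd³), so d = (16T/(π τ_allow))^(1/3) = (16·27500/(π·1.05×10^8))^(1/3) = 0.1101 m.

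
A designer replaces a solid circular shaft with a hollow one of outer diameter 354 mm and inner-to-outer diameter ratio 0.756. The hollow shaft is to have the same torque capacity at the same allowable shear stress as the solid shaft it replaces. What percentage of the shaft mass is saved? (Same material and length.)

Equal τ_max and T ⇒ the solid shaft needs d_s³ = d_o³(1−k⁴), so d_s = 354·(1−0.756⁴)^(1/3) = 310.3 mm.
Area ratio A_h/A_s = d_o²(1−k²)/d_s² = (1−k²)/(1−k⁴)^(2/3) = 0.5577.
Mass saving = 1 − 0.5577 = 44.2 %.

44.2 %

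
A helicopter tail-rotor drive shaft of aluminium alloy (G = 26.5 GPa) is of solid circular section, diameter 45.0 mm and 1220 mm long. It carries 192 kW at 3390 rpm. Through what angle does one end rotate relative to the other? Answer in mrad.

61.8 mrad

ω = 2π·3390/60 = 355.0 rad/s, so T = P/ω = 192×10³ / 355.0 = 540.8 N·m.
J = πd⁴/32 = π(0.0450)⁴/32 = 4.026×10^-7 m⁴.
θ = T·L/(G·J) = 540.8 × 1.22 / (26.5×10⁹ × 4.026×10^-7) = 0.06185 rad.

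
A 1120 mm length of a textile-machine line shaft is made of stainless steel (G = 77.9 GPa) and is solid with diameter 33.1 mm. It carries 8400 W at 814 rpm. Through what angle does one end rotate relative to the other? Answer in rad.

0.0120 rad

ω = 2π·814/60 = 85.24 rad/s, so T = P/ω = 8400 / 85.24 = 98.54 N·m.
J = πd⁴/32 = π(0.0331)⁴/32 = 1.178×10^-7 m⁴.
θ = T·L/(G·J) = 98.54 × 1.12 / (77.9×10⁹ × 1.178×10^-7) = 0.01202 rad.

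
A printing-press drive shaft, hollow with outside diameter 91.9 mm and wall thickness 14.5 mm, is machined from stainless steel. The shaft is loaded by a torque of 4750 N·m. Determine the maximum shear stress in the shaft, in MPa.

39.9 MPa

J = π(d_o⁴ − d_i⁴)/32 = π(0.0919⁴ − 0.0629⁴)/32 = 5.466×10^-6 m⁴.
τ_max = T·r/J = 4750 × 0.0460 / 5.466×10^-6 = 3.993×10^7 Pa.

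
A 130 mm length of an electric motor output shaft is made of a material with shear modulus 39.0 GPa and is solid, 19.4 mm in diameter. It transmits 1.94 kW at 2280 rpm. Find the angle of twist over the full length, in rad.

0.00195 rad

ω = 2π·2280/60 = 238.8 rad/s, so T = P/ω = 1.94×10³ / 238.8 = 8.125 N·m.
J = πd⁴/32 = π(0.0194)⁴/32 = 1.391×10^-8 m⁴.
θ = T·L/(G·J) = 8.125 × 0.130 / (39.0×10⁹ × 1.391×10^-8) = 1.948×10^-3 rad.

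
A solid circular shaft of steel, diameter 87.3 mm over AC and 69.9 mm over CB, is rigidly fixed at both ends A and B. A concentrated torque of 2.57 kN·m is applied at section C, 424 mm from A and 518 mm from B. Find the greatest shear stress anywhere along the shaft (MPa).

14.7 MPa

Compatibility: T_A·a/J_AC = T_B·b/J_CB with T_A + T_B = T₀.
J_AC = 5.70×10^-6 m⁴, J_CB = 2.34×10^-6 m⁴, so T_A = T₀·(J_AC/a)/((J_AC/a)+(J_CB/b)) = 1923 N·m, T_B = 647.0 N·m.
τ in each portion: τ_AC = 1.47×10^7 Pa, τ_CB = 9.65×10^6 Pa; maximum is in AC.
τ_max = T_AC·r/J = 1923·0.0437/5.70×10^-6 = 1.472×10^7 Pa.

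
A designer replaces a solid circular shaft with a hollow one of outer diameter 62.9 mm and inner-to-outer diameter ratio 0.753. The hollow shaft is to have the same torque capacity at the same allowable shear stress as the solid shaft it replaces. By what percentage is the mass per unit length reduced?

Equal τ_max and T ⇒ the solid shaft needs d_s³ = d_o³(1−k⁴), so d_s = 62.9·(1−0.753⁴)^(1/3) = 55.27 mm.
Area ratio A_h/A_s = d_o²(1−k²)/d_s² = (1−k²)/(1−k⁴)^(2/3) = 0.5608.
Mass saving = 1 − 0.5608 = 43.9 %.

43.9 %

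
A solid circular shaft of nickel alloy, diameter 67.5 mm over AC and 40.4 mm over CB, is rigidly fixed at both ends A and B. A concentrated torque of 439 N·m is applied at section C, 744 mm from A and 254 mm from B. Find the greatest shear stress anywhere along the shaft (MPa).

9.26 MPa

Compatibility: T_A·a/J_AC = T_B·b/J_CB with T_A + T_B = T₀.
J_AC = 2.04×10^-6 m⁴, J_CB = 2.62×10^-7 m⁴, so T_A = T₀·(J_AC/a)/((J_AC/a)+(J_CB/b)) = 319.1 N·m, T_B = 119.9 N·m.
τ in each portion: τ_AC = 5.28×10^6 Pa, τ_CB = 9.26×10^6 Pa; maximum is in CB.
τ_max = T_CB·r/J = 119.9·0.0202/2.62×10^-7 = 9.263×10^6 Pa.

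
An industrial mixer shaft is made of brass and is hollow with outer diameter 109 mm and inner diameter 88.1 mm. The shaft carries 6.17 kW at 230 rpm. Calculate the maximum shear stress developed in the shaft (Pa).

1.76e6 Pa

ω = 2π·230/60 = 24.09 rad/s, so T = P/ω = 6.17×10³ / 24.09 = 256.2 N·m.
J = π(d_o⁴ − d_i⁴)/32 = π(0.109⁴ − 0.0881⁴)/32 = 7.944×10^-6 m⁴.
τ_max = T·r/J = 256.2 × 0.0545 / 7.944×10^-6 = 1.757×10^6 Pa.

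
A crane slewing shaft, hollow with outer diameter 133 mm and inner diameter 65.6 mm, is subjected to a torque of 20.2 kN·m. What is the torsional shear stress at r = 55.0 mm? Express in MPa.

J = π(d_o⁴ − d_i⁴)/32 = π(0.133⁴ − 0.0656⁴)/32 = 2.890×10^-5 m⁴.
Shear stress varies linearly with radius: τ = T·r/J = 20200 × 0.0550 / 2.890×10^-5 = 3.844×10^7 Pa.

38.4 MPa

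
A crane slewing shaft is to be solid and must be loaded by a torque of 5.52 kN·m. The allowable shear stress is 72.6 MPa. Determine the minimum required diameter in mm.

72.9 mm

For a solid shaft τ_max = 16T/(πd³), so d = (16T/(π τ_allow))^(1/3) = (16·5520/(π·7.26×10^7))^(1/3) = 0.07289 m.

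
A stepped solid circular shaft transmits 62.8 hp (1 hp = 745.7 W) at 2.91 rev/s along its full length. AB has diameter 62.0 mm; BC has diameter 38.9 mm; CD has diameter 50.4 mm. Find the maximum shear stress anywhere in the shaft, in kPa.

222000 kPa

ω = 2π·2.91 = 18.28 rad/s, so T = P/ω = 62.8×745.7 / 18.28 = 2561 N·m.
Under the same torque, τ_max = 16T/(πd³) is largest where d is smallest — segment BC (d = 38.9 mm).
τ_max = 16·2561/(π·(0.0389)³) = 2.216×10^8 Pa.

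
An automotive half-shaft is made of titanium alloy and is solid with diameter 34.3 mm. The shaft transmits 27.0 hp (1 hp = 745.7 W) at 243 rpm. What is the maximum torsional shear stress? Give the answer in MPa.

99.9 MPa

ω = 2π·243/60 = 25.45 rad/s, so T = P/ω = 27.0×745.7 / 25.45 = 791.2 N·m.
J = πd⁴/32 = π(0.0343)⁴/32 = 1.359×10^-7 m⁴.
τ_max = T·r/J = 791.2 × 0.0171 / 1.359×10^-7 = 9.986×10^7 Pa.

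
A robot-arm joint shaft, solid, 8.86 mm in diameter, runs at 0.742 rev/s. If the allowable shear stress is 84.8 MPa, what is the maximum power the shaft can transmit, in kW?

J = πd⁴/32 = π(0.00886)⁴/32 = 6.050×10^-10 m⁴.
T_max = τ_allow·J/r = 8.48×10^7 × 6.050×10^-10 / 0.00443 = 11.58 N·m.
ω = 2π·0.742 = 4.662 rad/s, so P_max = T_max·ω = 53.99 W.

0.0540 kW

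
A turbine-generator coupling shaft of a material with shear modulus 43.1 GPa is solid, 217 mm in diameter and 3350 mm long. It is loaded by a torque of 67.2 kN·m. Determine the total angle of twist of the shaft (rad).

0.0240 rad

J = πd⁴/32 = π(0.217)⁴/32 = 2.177×10^-4 m⁴.
θ = T·L/(G·J) = 67200 × 3.35 / (43.1×10⁹ × 2.177×10^-4) = 0.02399 rad.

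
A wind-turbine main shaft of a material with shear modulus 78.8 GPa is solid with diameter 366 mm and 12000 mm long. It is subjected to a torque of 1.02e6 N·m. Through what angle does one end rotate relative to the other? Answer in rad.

0.0882 rad

J = πd⁴/32 = π(0.366)⁴/32 = 1.762×10^-3 m⁴.
θ = T·L/(G·J) = 1.020e6 × 12.0 / (78.8×10⁹ × 1.762×10^-3) = 0.08817 rad.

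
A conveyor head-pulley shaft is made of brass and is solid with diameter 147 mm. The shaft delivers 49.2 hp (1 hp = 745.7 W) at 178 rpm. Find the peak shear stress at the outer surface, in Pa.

ω = 2π·178/60 = 18.64 rad/s, so T = P/ω = 49.2×745.7 / 18.64 = 1968 N·m.
J = πd⁴/32 = π(0.147)⁴/32 = 4.584×10^-5 m⁴.
τ_max = T·r/J = 1968 × 0.0735 / 4.584×10^-5 = 3.156×10^6 Pa.

3.16e6 Pa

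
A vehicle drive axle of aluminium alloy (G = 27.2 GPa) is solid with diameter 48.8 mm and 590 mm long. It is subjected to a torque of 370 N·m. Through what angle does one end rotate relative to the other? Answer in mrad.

J = πd⁴/32 = π(0.0488)⁴/32 = 5.568×10^-7 m⁴.
θ = T·L/(G·J) = 370.0 × 0.590 / (27.2×10⁹ × 5.568×10^-7) = 0.01441 rad.

14.4 mrad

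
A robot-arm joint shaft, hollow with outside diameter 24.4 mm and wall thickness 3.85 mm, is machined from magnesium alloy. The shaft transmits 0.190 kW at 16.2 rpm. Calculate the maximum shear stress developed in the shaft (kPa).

50300 kPa

ω = 2π·16.2/60 = 1.696 rad/s, so T = P/ω = 0.190×10³ / 1.696 = 112.0 N·m.
J = π(d_o⁴ − d_i⁴)/32 = π(0.0244⁴ − 0.0167⁴)/32 = 2.716×10^-8 m⁴.
τ_max = T·r/J = 112.0 × 0.0122 / 2.716×10^-8 = 5.030×10^7 Pa.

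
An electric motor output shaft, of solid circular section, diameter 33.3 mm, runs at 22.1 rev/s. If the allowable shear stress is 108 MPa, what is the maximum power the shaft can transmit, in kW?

J = πd⁴/32 = π(0.0333)⁴/32 = 1.207×10^-7 m⁴.
T_max = τ_allow·J/r = 1.08×10^8 × 1.207×10^-7 / 0.0166 = 783.0 N·m.
ω = 2π·22.1 = 138.9 rad/s, so P_max = T_max·ω = 1.087×10^5 W.

109 kW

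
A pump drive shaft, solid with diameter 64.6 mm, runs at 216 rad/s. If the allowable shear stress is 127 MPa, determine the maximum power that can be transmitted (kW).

1450 kW

J = πd⁴/32 = π(0.0646)⁴/32 = 1.710×10^-6 m⁴.
T_max = τ_allow·J/r = 1.27×10^8 × 1.710×10^-6 / 0.0323 = 6723 N·m.
ω = 216 rad/s, so P_max = T_max·ω = 1.452×10^6 W.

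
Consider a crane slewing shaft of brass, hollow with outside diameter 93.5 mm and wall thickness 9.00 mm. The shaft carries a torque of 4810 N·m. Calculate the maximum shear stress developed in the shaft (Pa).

5.21e7 Pa

J = π(d_o⁴ − d_i⁴)/32 = π(0.0935⁴ − 0.0755⁴)/32 = 4.313×10^-6 m⁴.
τ_max = T·r/J = 4810 × 0.0467 / 4.313×10^-6 = 5.213×10^7 Pa.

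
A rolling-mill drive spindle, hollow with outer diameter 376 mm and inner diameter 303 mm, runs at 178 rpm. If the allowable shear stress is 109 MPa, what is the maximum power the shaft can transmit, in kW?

J = π(d_o⁴ − d_i⁴)/32 = π(0.376⁴ − 0.303⁴)/32 = 1.135×10^-3 m⁴.
T_max = τ_allow·J/r = 1.09×10^8 × 1.135×10^-3 / 0.188 = 657900 N·m.
ω = 2π·178/60 = 18.64 rad/s, so P_max = T_max·ω = 1.226×10^7 W.

12300 kW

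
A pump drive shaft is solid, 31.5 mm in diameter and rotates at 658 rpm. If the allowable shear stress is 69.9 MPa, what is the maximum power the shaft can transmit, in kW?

29.6 kW

J = πd⁴/32 = π(0.0315)⁴/32 = 9.666×10^-8 m⁴.
T_max = τ_allow·J/r = 6.99×10^7 × 9.666×10^-8 / 0.0158 = 429.0 N·m.
ω = 2π·658/60 = 68.91 rad/s, so P_max = T_max·ω = 2.956×10^4 W.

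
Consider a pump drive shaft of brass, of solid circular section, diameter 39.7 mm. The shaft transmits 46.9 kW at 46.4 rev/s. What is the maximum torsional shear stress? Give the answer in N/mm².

13.1 N/mm²

ω = 2π·46.4 = 291.5 rad/s, so T = P/ω = 46.9×10³ / 291.5 = 160.9 N·m.
J = πd⁴/32 = π(0.0397)⁴/32 = 2.439×10^-7 m⁴.
τ_max = T·r/J = 160.9 × 0.0199 / 2.439×10^-7 = 1.309×10^7 Pa.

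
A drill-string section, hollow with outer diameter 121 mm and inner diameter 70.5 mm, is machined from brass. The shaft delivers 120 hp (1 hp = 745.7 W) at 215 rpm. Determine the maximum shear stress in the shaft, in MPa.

ω = 2π·215/60 = 22.51 rad/s, so T = P/ω = 120×745.7 / 22.51 = 3974 N·m.
J = π(d_o⁴ − d_i⁴)/32 = π(0.121⁴ − 0.0705⁴)/32 = 1.862×10^-5 m⁴.
τ_max = T·r/J = 3974 × 0.0605 / 1.862×10^-5 = 1.291×10^7 Pa.

12.9 MPa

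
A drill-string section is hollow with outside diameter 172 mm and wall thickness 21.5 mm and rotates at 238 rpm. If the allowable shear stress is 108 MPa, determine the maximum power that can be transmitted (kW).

1840 kW

J = π(d_o⁴ − d_i⁴)/32 = π(0.172⁴ − 0.129⁴)/32 = 5.874×10^-5 m⁴.
T_max = τ_allow·J/r = 1.08×10^8 × 5.874×10^-5 / 0.0860 = 73760 N·m.
ω = 2π·238/60 = 24.92 rad/s, so P_max = T_max·ω = 1.838×10^6 W.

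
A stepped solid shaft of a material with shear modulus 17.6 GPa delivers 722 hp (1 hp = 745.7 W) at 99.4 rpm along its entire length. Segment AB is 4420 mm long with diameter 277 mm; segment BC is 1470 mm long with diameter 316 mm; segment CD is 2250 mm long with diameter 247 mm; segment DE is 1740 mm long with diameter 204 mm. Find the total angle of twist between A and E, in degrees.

ω = 2π·99.4/60 = 10.41 rad/s, so T = P/ω = 722×745.7 / 10.41 = 51720 N·m.
J_AB = π(0.277)⁴/32 = 5.78×10^-4 m⁴; J_BC = π(0.316)⁴/32 = 9.79×10^-4 m⁴; J_CD = π(0.247)⁴/32 = 3.65×10^-4 m⁴; J_DE = π(0.204)⁴/32 = 1.70×10^-4 m⁴.
θ = (T/G)·Σ L_i/J_i = (51720/17.6×10⁹)·(4.42/5.78×10^-4 + 1.47/9.79×10^-4 + 2.25/3.65×10^-4 + 1.74/1.70×10^-4) = 0.07506 rad.

4.30°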